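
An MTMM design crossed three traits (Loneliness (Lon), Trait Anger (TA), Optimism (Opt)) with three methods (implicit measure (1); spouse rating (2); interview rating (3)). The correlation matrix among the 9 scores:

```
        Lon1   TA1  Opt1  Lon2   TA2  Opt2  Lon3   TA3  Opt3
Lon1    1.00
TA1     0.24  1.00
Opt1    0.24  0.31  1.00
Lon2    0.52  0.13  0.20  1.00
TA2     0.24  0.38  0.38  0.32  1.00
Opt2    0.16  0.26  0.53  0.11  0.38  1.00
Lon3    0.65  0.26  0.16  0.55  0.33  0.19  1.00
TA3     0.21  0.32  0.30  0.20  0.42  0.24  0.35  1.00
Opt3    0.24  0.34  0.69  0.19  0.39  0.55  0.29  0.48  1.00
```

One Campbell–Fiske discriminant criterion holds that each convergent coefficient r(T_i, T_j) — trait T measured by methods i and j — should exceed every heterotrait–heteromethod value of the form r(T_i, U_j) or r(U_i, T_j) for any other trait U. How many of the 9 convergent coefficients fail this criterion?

Checking each validity diagonal entry against its comparison values:
Lon (methods 1·2): 0.52 vs {0.24, 0.13, 0.16, 0.20} → pass.
Lon (methods 1·3): 0.65 vs {0.21, 0.26, 0.24, 0.16} → pass.
Lon (methods 2·3): 0.55 vs {0.20, 0.33, 0.19, 0.19} → pass.
TA (methods 1·2): 0.38 vs {0.13, 0.24, 0.26, 0.38} → fail.
TA (methods 1·3): 0.32 vs {0.26, 0.21, 0.34, 0.30} → fail.
TA (methods 2·3): 0.42 vs {0.33, 0.20, 0.39, 0.24} → pass.
Opt (methods 1·2): 0.53 vs {0.20, 0.16, 0.38, 0.26} → pass.
Opt (methods 1·3): 0.69 vs {0.16, 0.24, 0.30, 0.34} → pass.
Opt (methods 2·3): 0.55 vs {0.19, 0.19, 0.24, 0.39} → pass.
2 of 9 fail.

2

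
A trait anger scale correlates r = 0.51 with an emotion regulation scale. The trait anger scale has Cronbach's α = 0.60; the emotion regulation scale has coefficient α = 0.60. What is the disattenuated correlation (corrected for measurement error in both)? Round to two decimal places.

0.85

r_true = r_obs / √(r_xx · r_yy) = 0.51 / √(0.60 × 0.60) = 0.51 / √0.3600 = 0.51 / 0.6000 ≈ 0.85.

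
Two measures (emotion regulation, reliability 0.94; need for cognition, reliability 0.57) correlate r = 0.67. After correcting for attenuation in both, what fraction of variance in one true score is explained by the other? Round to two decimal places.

Disattenuated r = 0.67 / √(0.94 × 0.57) = 0.67 / 0.7320 = 0.9153.
Shared true-score variance = 0.9153² = 0.8378 ≈ 0.84.

0.84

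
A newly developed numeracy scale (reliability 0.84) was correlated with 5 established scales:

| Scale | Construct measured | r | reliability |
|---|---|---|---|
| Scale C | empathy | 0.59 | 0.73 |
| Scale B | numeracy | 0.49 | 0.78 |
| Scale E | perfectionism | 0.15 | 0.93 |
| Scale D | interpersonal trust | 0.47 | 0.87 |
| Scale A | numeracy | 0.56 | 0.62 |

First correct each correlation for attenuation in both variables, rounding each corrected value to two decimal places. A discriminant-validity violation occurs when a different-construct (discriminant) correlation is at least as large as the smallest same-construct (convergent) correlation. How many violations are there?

1

Disattenuated r (r / √(r_scale · r_new)):
  Scale C (disc): 0.59 / √(0.73·0.84) = 0.75
  Scale B (conv): 0.49 / √(0.78·0.84) = 0.61
  Scale E (disc): 0.15 / √(0.93·0.84) = 0.17
  Scale D (disc): 0.47 / √(0.87·0.84) = 0.55
  Scale A (conv): 0.56 / √(0.62·0.84) = 0.78
Smallest convergent = 0.61. Discriminant values: 0.75, 0.17, 0.55; count ≥ 0.61 → 1.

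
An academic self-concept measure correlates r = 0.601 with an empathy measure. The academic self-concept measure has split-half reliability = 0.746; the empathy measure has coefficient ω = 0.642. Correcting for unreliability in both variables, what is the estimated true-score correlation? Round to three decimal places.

r_true = r_obs / √(r_xx · r_yy) = 0.601 / √(0.746 × 0.642) = 0.601 / √0.478932 = 0.601 / 0.6920 ≈ 0.868.

0.868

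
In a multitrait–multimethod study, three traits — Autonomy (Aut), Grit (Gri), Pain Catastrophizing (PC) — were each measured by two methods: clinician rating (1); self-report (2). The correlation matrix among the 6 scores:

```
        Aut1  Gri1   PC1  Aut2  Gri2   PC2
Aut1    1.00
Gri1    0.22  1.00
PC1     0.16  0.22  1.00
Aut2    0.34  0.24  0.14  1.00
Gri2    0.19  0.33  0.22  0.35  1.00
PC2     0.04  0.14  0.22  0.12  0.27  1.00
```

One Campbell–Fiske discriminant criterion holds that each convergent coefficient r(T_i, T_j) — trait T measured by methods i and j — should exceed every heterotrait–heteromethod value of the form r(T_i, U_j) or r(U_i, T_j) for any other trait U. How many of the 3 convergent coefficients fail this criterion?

1

Checking each validity diagonal entry against its comparison values:
Aut (methods 1·2): 0.34 vs {0.19, 0.24, 0.04, 0.14} → pass.
Gri (methods 1·2): 0.33 vs {0.24, 0.19, 0.14, 0.22} → pass.
PC (methods 1·2): 0.22 vs {0.14, 0.04, 0.22, 0.14} → fail.
1 of 3 fail.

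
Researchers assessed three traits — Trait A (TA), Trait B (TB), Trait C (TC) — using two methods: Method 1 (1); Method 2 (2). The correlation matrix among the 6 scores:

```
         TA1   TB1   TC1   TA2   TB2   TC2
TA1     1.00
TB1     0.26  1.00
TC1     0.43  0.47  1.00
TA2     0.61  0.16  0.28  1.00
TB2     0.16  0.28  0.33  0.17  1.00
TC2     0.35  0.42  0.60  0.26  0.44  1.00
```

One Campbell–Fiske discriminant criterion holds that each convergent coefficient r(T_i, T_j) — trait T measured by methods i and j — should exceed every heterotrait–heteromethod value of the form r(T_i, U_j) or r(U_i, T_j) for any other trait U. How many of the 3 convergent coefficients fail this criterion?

Convergent coefficients and their comparison sets:
TA (methods 1·2): 0.61 vs {0.16, 0.16, 0.35, 0.28} → pass.
TB (methods 1·2): 0.28 vs {0.16, 0.16, 0.42, 0.33} → fail.
TC (methods 1·2): 0.60 vs {0.28, 0.35, 0.33, 0.42} → pass.
1 of 3 fail.

1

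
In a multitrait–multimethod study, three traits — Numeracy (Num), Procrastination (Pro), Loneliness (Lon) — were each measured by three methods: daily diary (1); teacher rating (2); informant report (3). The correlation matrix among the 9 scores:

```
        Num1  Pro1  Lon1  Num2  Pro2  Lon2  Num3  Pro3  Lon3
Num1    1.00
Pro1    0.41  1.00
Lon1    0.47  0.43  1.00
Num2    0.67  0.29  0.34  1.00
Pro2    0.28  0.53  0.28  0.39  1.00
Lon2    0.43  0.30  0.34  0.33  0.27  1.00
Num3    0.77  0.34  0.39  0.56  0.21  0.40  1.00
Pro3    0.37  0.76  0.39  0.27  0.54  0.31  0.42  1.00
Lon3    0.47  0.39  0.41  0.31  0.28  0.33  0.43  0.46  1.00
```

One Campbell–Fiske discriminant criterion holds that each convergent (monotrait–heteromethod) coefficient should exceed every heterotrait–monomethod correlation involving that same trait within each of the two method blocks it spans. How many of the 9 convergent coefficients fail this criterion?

3

Checking each validity diagonal entry against its comparison values:
Num (methods 1·2): 0.67 vs {0.41, 0.39, 0.47, 0.33} → pass.
Num (methods 1·3): 0.77 vs {0.41, 0.42, 0.47, 0.43} → pass.
Num (methods 2·3): 0.56 vs {0.39, 0.42, 0.33, 0.43} → pass.
Pro (methods 1·2): 0.53 vs {0.41, 0.39, 0.43, 0.27} → pass.
Pro (methods 1·3): 0.76 vs {0.41, 0.42, 0.43, 0.46} → pass.
Pro (methods 2·3): 0.54 vs {0.39, 0.42, 0.27, 0.46} → pass.
Lon (methods 1·2): 0.34 vs {0.47, 0.33, 0.43, 0.27} → fail.
Lon (methods 1·3): 0.41 vs {0.47, 0.43, 0.43, 0.46} → fail.
Lon (methods 2·3): 0.33 vs {0.33, 0.43, 0.27, 0.46} → fail.
3 of 9 fail.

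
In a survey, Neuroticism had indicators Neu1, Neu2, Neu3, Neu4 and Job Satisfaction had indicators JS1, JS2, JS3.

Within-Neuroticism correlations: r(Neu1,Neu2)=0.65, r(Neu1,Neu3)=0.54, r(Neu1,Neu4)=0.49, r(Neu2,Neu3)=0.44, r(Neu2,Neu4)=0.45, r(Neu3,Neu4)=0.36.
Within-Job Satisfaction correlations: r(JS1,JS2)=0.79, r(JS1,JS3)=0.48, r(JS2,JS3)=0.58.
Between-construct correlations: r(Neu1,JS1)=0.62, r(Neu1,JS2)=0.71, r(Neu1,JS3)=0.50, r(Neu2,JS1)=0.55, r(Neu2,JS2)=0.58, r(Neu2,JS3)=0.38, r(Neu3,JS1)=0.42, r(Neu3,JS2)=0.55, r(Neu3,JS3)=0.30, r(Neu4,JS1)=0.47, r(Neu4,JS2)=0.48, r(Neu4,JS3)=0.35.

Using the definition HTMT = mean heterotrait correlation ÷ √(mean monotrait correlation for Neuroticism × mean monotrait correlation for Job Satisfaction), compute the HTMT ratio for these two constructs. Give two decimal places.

0.90

Between-construct mean = 5.91/12 = 0.4925.
Mean within-Neu = 2.93/6 = 0.4883; mean within-JS = 1.85/3 = 0.6167.
Geometric mean = √(0.4883 × 0.6167) = 0.5488.
HTMT = 0.4925 / 0.5488 = 0.90.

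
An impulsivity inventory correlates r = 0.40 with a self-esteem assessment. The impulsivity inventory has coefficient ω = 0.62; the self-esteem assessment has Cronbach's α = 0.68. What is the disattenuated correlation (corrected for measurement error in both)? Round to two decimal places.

0.62

r_true = r_obs / √(r_xx · r_yy) = 0.40 / √(0.62 × 0.68) = 0.40 / √0.4216 = 0.40 / 0.6493 ≈ 0.62.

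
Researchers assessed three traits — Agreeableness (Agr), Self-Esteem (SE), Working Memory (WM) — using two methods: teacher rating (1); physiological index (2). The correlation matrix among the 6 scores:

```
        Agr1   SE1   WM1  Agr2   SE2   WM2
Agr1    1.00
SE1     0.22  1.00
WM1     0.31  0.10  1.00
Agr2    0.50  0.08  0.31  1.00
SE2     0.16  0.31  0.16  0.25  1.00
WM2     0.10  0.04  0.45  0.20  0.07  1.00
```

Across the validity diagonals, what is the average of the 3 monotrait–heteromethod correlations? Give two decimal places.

Convergent values: 0.50, 0.31, 0.45; mean = 1.26/3 = 0.42.

0.42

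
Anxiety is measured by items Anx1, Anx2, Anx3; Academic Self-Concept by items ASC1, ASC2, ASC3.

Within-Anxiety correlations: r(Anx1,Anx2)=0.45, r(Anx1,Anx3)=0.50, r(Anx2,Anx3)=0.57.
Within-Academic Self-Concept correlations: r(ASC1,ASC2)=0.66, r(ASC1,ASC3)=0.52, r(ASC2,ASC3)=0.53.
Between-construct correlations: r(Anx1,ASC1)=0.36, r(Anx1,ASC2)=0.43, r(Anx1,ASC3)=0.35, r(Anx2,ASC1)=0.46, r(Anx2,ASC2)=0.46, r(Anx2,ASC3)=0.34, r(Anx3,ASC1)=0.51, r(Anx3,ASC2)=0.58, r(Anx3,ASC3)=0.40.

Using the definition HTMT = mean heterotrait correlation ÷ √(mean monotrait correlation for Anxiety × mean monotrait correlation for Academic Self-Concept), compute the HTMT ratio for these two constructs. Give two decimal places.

0.80

Mean heterotrait r = 3.89/9 = 0.4322.
Mean within-Anx = 1.52/3 = 0.5067; mean within-ASC = 1.71/3 = 0.5700.
Geometric mean = √(0.5067 × 0.5700) = 0.5374.
HTMT = 0.4322 / 0.5374 = 0.80.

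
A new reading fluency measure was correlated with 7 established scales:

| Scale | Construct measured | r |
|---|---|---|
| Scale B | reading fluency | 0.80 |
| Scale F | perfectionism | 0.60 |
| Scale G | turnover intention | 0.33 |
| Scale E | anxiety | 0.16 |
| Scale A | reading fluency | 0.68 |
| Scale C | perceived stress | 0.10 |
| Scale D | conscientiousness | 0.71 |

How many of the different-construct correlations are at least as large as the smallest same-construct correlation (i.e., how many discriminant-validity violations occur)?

Convergent (same construct = reading fluency): Scale B, Scale A.
Smallest convergent = 0.68. Discriminant values: 0.60, 0.33, 0.16, 0.10, 0.71; count ≥ 0.68 → 1.

1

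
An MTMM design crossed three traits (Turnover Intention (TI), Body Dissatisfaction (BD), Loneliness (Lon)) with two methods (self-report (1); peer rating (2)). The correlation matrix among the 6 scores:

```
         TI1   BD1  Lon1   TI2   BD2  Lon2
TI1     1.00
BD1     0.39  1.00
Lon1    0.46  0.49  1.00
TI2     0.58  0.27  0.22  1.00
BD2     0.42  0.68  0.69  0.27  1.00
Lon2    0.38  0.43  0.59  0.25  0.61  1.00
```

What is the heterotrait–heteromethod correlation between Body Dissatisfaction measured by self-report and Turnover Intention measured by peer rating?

0.27

Different traits and methods: r(BD1, TI2) = 0.27.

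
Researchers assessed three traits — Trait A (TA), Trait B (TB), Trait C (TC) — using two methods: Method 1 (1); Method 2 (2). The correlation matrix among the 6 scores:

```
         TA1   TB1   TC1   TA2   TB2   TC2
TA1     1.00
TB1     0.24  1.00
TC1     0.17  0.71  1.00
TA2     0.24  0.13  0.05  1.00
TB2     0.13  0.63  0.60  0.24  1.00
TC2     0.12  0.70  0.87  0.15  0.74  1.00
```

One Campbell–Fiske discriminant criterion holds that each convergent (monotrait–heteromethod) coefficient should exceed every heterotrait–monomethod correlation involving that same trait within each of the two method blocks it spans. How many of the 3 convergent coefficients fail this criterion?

2

Each convergent coefficient versus the relevant comparison correlations:
TA (methods 1·2): 0.24 vs {0.24, 0.24, 0.17, 0.15} → fail.
TB (methods 1·2): 0.63 vs {0.24, 0.24, 0.71, 0.74} → fail.
TC (methods 1·2): 0.87 vs {0.17, 0.15, 0.71, 0.74} → pass.
2 of 3 fail.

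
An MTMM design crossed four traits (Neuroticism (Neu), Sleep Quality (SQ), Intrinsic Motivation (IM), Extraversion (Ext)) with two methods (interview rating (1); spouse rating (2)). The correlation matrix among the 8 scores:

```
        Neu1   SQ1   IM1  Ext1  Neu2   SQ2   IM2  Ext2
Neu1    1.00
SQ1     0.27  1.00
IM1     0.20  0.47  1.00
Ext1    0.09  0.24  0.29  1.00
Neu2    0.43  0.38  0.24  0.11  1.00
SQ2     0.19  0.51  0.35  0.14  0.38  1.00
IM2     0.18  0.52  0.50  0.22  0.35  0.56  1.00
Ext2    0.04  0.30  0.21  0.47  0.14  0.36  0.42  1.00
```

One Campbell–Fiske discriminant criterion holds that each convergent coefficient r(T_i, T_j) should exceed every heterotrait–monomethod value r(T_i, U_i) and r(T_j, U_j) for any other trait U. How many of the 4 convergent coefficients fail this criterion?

Convergent coefficients and their comparison sets:
Neu (methods 1·2): 0.43 vs {0.27, 0.38, 0.20, 0.35, 0.09, 0.14} → pass.
SQ (methods 1·2): 0.51 vs {0.27, 0.38, 0.47, 0.56, 0.24, 0.36} → fail.
IM (methods 1·2): 0.50 vs {0.20, 0.35, 0.47, 0.56, 0.29, 0.42} → fail.
Ext (methods 1·2): 0.47 vs {0.09, 0.14, 0.24, 0.36, 0.29, 0.42} → pass.
2 of 4 fail.

2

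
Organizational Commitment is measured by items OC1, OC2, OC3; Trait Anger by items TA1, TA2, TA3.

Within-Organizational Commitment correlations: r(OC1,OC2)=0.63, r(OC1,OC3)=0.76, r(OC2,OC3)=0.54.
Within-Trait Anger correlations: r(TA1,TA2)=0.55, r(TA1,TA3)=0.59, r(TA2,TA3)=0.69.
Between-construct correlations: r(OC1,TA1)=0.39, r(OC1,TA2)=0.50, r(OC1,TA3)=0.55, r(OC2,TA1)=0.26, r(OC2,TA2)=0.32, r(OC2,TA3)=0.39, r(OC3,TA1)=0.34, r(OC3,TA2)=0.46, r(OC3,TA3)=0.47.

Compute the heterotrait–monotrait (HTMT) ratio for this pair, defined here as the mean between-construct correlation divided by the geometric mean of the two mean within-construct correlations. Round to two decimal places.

0.65

Mean heterotrait r = 3.68/9 = 0.4089.
Mean within-OC = 1.93/3 = 0.6433; mean within-TA = 1.83/3 = 0.6100.
Geometric mean = √(0.6433 × 0.6100) = 0.6264.
HTMT = 0.4089 / 0.6264 = 0.65.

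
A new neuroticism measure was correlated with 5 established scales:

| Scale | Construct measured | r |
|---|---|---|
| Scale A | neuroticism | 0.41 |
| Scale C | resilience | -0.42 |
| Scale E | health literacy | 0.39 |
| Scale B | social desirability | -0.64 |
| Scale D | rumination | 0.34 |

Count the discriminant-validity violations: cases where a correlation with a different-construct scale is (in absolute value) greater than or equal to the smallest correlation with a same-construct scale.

2

Convergent (same construct = neuroticism): Scale A.
Smallest convergent = 0.41. Discriminant |r|: 0.42, 0.39, 0.64, 0.34; count ≥ 0.41 → 2.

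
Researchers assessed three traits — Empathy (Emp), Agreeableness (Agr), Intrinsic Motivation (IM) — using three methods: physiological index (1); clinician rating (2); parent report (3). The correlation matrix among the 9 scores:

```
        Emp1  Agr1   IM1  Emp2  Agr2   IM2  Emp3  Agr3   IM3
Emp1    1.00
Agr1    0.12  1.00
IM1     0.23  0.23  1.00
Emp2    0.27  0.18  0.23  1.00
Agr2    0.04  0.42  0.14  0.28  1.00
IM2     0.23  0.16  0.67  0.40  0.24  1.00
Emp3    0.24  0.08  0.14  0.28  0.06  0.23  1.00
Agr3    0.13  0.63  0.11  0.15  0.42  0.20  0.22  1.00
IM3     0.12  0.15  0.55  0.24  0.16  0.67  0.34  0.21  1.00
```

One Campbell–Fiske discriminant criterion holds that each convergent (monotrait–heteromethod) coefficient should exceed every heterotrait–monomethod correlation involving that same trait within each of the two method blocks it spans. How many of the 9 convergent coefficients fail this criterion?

Convergent coefficients and their comparison sets:
Emp (methods 1·2): 0.27 vs {0.12, 0.28, 0.23, 0.40} → fail.
Emp (methods 1·3): 0.24 vs {0.12, 0.22, 0.23, 0.34} → fail.
Emp (methods 2·3): 0.28 vs {0.28, 0.22, 0.40, 0.34} → fail.
Agr (methods 1·2): 0.42 vs {0.12, 0.28, 0.23, 0.24} → pass.
Agr (methods 1·3): 0.63 vs {0.12, 0.22, 0.23, 0.21} → pass.
Agr (methods 2·3): 0.42 vs {0.28, 0.22, 0.24, 0.21} → pass.
IM (methods 1·2): 0.67 vs {0.23, 0.40, 0.23, 0.24} → pass.
IM (methods 1·3): 0.55 vs {0.23, 0.34, 0.23, 0.21} → pass.
IM (methods 2·3): 0.67 vs {0.40, 0.34, 0.24, 0.21} → pass.
3 of 9 fail.

3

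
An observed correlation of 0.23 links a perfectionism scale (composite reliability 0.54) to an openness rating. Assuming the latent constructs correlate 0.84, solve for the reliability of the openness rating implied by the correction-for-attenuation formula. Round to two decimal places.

r_true = r_obs / √(r_xx · r_yy) ⇒ 0.84 = 0.23 / √(0.54 · r_yy).
√(0.54 · r_yy) = 0.23 / 0.84 = 0.2738; 0.54 · r_yy = 0.0750; r_yy = 0.0750 / 0.54 ≈ 0.14.

0.14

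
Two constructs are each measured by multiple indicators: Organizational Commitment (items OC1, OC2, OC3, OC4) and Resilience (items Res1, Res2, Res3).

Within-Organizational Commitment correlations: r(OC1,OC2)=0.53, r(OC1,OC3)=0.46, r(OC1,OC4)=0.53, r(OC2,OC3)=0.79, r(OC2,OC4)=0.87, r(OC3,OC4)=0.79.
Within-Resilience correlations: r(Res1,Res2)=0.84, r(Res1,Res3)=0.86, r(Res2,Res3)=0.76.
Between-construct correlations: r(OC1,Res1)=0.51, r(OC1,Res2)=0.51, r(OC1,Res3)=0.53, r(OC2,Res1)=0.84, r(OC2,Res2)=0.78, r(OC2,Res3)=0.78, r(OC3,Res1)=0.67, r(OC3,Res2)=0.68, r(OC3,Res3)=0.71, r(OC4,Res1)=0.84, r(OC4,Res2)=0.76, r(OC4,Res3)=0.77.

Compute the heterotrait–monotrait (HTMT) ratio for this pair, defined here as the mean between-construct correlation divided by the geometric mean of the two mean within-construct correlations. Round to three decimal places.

0.948

Mean heterotrait r = 8.38/12 = 0.6983.
Mean within-OC = 3.97/6 = 0.6617; mean within-Res = 2.46/3 = 0.8200.
Geometric mean = √(0.6617 × 0.8200) = 0.7366.
HTMT = 0.6983 / 0.7366 = 0.948.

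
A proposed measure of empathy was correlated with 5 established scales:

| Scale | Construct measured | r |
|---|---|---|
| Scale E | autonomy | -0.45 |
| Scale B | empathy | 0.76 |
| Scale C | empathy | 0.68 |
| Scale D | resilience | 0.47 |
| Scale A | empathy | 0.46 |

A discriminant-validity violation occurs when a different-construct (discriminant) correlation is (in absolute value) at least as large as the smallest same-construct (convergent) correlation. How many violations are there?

Convergent (same construct = empathy): Scale B, Scale C, Scale A.
Smallest convergent = 0.46. Discriminant |r|: 0.45, 0.47; count ≥ 0.46 → 1.

1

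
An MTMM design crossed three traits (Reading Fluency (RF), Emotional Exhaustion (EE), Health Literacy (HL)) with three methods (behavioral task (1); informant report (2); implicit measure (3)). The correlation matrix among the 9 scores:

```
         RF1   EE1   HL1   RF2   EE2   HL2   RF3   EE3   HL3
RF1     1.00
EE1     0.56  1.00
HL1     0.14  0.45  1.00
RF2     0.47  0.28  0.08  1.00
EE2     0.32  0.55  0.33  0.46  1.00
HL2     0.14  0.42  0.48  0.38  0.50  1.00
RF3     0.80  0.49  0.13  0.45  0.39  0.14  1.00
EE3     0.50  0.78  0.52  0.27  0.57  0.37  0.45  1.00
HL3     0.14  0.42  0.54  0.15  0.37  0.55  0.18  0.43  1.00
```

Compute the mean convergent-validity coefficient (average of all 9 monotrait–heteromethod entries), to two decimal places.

Convergent values: 0.47, 0.80, 0.45, 0.55, 0.78, 0.57, 0.48, 0.54, 0.55; mean = 5.19/9 = 0.58.

0.58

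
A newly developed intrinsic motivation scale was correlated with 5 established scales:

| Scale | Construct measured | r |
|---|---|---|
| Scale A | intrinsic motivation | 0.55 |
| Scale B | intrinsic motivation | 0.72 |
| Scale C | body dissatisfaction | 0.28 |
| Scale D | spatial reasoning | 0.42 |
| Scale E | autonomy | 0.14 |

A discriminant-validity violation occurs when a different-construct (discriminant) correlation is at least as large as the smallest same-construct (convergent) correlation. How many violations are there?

0

Convergent (same construct = intrinsic motivation): Scale A, Scale B.
Smallest convergent = 0.55. Discriminant values: 0.28, 0.42, 0.14; count ≥ 0.55 → 0.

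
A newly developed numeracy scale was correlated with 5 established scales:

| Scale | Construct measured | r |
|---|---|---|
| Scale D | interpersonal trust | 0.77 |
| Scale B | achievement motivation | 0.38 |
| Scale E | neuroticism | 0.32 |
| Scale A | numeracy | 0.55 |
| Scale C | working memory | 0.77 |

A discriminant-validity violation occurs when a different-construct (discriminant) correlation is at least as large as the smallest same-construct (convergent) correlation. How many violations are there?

Convergent (same construct = numeracy): Scale A.
Smallest convergent = 0.55. Discriminant values: 0.77, 0.38, 0.32, 0.77; count ≥ 0.55 → 2.

2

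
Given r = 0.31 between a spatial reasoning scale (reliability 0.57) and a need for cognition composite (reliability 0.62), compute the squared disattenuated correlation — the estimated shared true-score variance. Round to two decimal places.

Disattenuated r = 0.31 / √(0.57 × 0.62) = 0.31 / 0.5945 = 0.5214.
Shared true-score variance = 0.5214² = 0.2719 ≈ 0.27.

0.27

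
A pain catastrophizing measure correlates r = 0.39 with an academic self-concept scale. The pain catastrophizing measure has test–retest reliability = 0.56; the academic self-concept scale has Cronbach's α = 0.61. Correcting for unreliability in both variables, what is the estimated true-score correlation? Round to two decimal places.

0.67

r_true = r_obs / √(r_xx · r_yy) = 0.39 / √(0.56 × 0.61) = 0.39 / √0.3416 = 0.39 / 0.5845 ≈ 0.67.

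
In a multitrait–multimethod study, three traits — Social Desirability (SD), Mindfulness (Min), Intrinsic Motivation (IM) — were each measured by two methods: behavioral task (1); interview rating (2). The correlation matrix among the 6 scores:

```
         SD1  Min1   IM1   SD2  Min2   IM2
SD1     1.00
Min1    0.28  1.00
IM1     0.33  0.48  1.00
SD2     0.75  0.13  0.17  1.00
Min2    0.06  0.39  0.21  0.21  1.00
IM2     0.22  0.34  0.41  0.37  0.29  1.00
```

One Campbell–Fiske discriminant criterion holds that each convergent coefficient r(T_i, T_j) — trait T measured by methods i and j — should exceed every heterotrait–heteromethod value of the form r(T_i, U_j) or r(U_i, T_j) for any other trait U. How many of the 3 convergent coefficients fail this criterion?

0

Checking each validity diagonal entry against its comparison values:
SD (methods 1·2): 0.75 vs {0.06, 0.13, 0.22, 0.17} → pass.
Min (methods 1·2): 0.39 vs {0.13, 0.06, 0.34, 0.21} → pass.
IM (methods 1·2): 0.41 vs {0.17, 0.22, 0.21, 0.34} → pass.
0 of 3 fail.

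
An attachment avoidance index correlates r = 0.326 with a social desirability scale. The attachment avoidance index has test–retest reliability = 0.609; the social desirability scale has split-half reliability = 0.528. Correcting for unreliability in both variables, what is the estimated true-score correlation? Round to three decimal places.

r_true = r_obs / √(r_xx · r_yy) = 0.326 / √(0.609 × 0.528) = 0.326 / √0.321552 = 0.326 / 0.5671 ≈ 0.575.

0.575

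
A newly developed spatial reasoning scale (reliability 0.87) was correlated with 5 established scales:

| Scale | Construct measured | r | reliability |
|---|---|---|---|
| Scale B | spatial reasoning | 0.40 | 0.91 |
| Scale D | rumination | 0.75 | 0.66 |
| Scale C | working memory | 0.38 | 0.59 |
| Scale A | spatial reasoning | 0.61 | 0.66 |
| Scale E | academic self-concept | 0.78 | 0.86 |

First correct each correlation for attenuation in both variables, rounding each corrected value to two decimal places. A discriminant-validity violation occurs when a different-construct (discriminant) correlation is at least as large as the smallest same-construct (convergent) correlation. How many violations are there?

Disattenuated r (r / √(r_scale · r_new)):
  Scale B (conv): 0.40 / √(0.91·0.87) = 0.45
  Scale D (disc): 0.75 / √(0.66·0.87) = 0.99
  Scale C (disc): 0.38 / √(0.59·0.87) = 0.53
  Scale A (conv): 0.61 / √(0.66·0.87) = 0.81
  Scale E (disc): 0.78 / √(0.86·0.87) = 0.90
Smallest convergent = 0.45. Discriminant values: 0.99, 0.53, 0.90; count ≥ 0.45 → 3.

3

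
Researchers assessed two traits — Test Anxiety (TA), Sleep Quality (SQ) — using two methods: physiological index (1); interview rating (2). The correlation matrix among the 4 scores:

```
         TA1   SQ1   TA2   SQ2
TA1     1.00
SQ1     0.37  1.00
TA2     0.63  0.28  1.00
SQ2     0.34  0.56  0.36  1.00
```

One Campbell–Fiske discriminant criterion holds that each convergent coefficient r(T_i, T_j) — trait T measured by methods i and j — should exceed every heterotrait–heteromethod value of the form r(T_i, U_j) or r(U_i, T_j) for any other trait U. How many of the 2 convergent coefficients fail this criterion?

0

Checking each validity diagonal entry against its comparison values:
TA (methods 1·2): 0.63 vs {0.34, 0.28} → pass.
SQ (methods 1·2): 0.56 vs {0.28, 0.34} → pass.
0 of 2 fail.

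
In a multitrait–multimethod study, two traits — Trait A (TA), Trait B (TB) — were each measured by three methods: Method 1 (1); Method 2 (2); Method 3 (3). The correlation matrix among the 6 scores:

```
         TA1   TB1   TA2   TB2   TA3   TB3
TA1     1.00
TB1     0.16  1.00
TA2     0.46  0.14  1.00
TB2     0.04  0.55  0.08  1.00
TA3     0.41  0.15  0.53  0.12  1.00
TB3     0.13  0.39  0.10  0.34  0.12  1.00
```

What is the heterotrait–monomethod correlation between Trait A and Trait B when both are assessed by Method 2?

0.08

Different traits, same method: r(TA2, TB2) = 0.08.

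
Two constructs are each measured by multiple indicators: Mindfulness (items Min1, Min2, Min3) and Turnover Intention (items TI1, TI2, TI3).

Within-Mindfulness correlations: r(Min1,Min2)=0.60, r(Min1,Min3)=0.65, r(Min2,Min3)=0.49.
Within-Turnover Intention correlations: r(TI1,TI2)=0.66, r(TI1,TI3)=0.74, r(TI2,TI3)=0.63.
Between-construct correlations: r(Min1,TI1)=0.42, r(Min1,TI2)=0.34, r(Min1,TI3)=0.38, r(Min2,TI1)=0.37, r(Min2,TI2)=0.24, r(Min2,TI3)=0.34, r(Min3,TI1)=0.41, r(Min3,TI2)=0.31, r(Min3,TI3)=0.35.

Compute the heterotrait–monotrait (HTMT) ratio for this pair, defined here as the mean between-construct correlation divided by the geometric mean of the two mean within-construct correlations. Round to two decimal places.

Between-construct mean = 3.16/9 = 0.3511.
Mean within-Min = 1.74/3 = 0.5800; mean within-TI = 2.03/3 = 0.6767.
Geometric mean = √(0.5800 × 0.6767) = 0.6265.
HTMT = 0.3511 / 0.6265 = 0.56.

0.56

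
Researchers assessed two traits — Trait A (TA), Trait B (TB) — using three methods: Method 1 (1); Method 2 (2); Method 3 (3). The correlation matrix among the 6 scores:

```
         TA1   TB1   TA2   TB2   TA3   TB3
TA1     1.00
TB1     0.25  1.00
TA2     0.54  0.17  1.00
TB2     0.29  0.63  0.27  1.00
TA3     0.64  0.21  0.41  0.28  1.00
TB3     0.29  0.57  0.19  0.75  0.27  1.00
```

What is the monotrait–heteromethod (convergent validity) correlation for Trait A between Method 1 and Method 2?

0.54

Same trait (TA), different methods: r(TA1, TA2) = 0.54.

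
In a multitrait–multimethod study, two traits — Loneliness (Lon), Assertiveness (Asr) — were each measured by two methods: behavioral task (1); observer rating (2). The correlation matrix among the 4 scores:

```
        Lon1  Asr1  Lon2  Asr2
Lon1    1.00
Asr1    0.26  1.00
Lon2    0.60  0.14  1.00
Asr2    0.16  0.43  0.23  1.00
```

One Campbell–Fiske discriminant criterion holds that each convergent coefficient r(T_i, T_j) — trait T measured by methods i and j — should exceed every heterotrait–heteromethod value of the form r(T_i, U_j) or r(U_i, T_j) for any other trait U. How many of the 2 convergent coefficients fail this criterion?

Each convergent coefficient versus the relevant comparison correlations:
Lon (methods 1·2): 0.60 vs {0.16, 0.14} → pass.
Asr (methods 1·2): 0.43 vs {0.14, 0.16} → pass.
0 of 2 fail.

0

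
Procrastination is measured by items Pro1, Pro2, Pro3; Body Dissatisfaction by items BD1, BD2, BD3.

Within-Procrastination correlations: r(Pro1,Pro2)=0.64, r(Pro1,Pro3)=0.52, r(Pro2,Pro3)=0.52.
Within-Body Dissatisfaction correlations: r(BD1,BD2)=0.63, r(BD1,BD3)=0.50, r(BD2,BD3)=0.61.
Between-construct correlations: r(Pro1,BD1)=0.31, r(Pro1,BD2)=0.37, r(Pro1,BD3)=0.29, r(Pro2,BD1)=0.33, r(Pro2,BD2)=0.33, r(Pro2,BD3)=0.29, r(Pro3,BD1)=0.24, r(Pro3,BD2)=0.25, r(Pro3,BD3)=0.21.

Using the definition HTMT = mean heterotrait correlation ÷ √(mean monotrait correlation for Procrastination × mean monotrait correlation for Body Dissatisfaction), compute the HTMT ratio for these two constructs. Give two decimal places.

Mean between = 2.62/9 = 0.2911.
Mean within-Pro = 1.68/3 = 0.5600; mean within-BD = 1.74/3 = 0.5800.
Geometric mean = √(0.5600 × 0.5800) = 0.5699.
HTMT = 0.2911 / 0.5699 = 0.51.

0.51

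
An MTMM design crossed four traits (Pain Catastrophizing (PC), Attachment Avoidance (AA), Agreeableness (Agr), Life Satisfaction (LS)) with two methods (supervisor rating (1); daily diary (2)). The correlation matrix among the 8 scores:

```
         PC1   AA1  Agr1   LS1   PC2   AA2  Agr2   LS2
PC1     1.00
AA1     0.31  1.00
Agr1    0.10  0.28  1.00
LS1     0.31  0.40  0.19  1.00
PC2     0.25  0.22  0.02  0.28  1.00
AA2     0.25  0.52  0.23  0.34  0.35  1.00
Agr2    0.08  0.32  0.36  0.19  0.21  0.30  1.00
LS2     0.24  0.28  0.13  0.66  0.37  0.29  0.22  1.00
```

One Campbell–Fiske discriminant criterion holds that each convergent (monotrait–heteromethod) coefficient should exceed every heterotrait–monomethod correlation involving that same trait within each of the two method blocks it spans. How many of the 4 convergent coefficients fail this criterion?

Each convergent coefficient versus the relevant comparison correlations:
PC (methods 1·2): 0.25 vs {0.31, 0.35, 0.10, 0.21, 0.31, 0.37} → fail.
AA (methods 1·2): 0.52 vs {0.31, 0.35, 0.28, 0.30, 0.40, 0.29} → pass.
Agr (methods 1·2): 0.36 vs {0.10, 0.21, 0.28, 0.30, 0.19, 0.22} → pass.
LS (methods 1·2): 0.66 vs {0.31, 0.37, 0.40, 0.29, 0.19, 0.22} → pass.
1 of 4 fail.

1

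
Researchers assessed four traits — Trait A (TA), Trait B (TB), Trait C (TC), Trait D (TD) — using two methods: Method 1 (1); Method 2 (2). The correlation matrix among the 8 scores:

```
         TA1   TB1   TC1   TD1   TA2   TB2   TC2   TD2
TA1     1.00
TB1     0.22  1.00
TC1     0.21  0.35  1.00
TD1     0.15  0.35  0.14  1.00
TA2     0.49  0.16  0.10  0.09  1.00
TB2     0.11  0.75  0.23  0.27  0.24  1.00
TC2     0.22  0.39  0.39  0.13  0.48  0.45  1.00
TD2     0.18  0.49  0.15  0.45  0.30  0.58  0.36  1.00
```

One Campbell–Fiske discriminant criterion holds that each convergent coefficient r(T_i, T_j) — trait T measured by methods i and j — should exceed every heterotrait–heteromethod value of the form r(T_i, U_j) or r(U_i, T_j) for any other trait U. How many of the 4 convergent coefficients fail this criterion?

Convergent coefficients and their comparison sets:
TA (methods 1·2): 0.49 vs {0.11, 0.16, 0.22, 0.10, 0.18, 0.09} → pass.
TB (methods 1·2): 0.75 vs {0.16, 0.11, 0.39, 0.23, 0.49, 0.27} → pass.
TC (methods 1·2): 0.39 vs {0.10, 0.22, 0.23, 0.39, 0.15, 0.13} → fail.
TD (methods 1·2): 0.45 vs {0.09, 0.18, 0.27, 0.49, 0.13, 0.15} → fail.
2 of 4 fail.

2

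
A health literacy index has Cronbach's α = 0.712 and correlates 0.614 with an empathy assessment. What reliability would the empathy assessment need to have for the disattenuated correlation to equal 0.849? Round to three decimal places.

0.735

r_true = r_obs / √(r_xx · r_yy) ⇒ 0.849 = 0.614 / √(0.712 · r_yy).
√(0.712 · r_yy) = 0.614 / 0.849 = 0.7232; 0.712 · r_yy = 0.5230; r_yy = 0.5230 / 0.712 ≈ 0.735.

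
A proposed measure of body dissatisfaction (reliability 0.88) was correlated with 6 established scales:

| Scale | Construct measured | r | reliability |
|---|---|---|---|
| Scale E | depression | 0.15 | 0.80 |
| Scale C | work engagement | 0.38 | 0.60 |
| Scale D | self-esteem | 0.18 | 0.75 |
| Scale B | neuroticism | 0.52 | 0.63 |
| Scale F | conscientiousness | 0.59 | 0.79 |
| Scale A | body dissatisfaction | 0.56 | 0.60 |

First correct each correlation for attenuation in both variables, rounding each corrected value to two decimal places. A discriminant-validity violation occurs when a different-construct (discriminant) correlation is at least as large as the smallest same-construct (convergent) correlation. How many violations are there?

0

Disattenuated r (r / √(r_scale · r_new)):
  Scale E (disc): 0.15 / √(0.80·0.88) = 0.18
  Scale C (disc): 0.38 / √(0.60·0.88) = 0.52
  Scale D (disc): 0.18 / √(0.75·0.88) = 0.22
  Scale B (disc): 0.52 / √(0.63·0.88) = 0.70
  Scale F (disc): 0.59 / √(0.79·0.88) = 0.71
  Scale A (conv): 0.56 / √(0.60·0.88) = 0.77
Smallest convergent = 0.77. Discriminant values: 0.18, 0.52, 0.22, 0.70, 0.71; count ≥ 0.77 → 0.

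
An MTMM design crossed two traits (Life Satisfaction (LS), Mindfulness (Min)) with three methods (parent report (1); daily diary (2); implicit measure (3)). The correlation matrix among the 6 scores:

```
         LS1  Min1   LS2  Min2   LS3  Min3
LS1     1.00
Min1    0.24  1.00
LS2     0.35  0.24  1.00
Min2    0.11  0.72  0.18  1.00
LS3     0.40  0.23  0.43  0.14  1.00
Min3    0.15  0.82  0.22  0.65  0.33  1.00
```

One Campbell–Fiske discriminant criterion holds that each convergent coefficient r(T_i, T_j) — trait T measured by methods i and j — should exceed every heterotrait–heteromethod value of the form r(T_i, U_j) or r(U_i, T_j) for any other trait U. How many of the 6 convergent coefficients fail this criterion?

Convergent coefficients and their comparison sets:
LS (methods 1·2): 0.35 vs {0.11, 0.24} → pass.
LS (methods 1·3): 0.40 vs {0.15, 0.23} → pass.
LS (methods 2·3): 0.43 vs {0.22, 0.14} → pass.
Min (methods 1·2): 0.72 vs {0.24, 0.11} → pass.
Min (methods 1·3): 0.82 vs {0.23, 0.15} → pass.
Min (methods 2·3): 0.65 vs {0.14, 0.22} → pass.
0 of 6 fail.

0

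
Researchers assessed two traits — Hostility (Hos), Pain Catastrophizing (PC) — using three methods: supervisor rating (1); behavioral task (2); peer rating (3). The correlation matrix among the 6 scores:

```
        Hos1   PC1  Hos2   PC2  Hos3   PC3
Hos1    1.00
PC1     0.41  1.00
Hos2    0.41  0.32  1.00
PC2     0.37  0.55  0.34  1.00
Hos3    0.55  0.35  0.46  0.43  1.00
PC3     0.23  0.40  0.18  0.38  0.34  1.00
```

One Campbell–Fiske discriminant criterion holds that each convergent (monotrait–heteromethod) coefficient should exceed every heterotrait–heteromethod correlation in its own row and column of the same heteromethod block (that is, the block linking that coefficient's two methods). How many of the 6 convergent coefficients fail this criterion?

1

Each convergent coefficient versus the relevant comparison correlations:
Hos (methods 1·2): 0.41 vs {0.37, 0.32} → pass.
Hos (methods 1·3): 0.55 vs {0.23, 0.35} → pass.
Hos (methods 2·3): 0.46 vs {0.18, 0.43} → pass.
PC (methods 1·2): 0.55 vs {0.32, 0.37} → pass.
PC (methods 1·3): 0.40 vs {0.35, 0.23} → pass.
PC (methods 2·3): 0.38 vs {0.43, 0.18} → fail.
1 of 6 fail.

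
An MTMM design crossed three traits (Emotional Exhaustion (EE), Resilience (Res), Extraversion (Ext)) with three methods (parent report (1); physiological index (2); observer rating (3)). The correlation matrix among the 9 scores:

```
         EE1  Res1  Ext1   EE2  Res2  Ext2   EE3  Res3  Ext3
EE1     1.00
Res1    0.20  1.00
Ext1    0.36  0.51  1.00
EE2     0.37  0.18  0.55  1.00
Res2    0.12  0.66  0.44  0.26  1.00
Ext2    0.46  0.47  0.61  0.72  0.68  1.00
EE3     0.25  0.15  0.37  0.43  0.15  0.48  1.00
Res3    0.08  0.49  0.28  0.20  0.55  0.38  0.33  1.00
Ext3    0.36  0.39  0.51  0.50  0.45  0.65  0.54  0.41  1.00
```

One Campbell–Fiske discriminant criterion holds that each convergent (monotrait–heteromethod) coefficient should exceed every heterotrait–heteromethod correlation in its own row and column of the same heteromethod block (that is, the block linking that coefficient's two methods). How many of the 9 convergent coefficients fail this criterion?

Checking each validity diagonal entry against its comparison values:
EE (methods 1·2): 0.37 vs {0.12, 0.18, 0.46, 0.55} → fail.
EE (methods 1·3): 0.25 vs {0.08, 0.15, 0.36, 0.37} → fail.
EE (methods 2·3): 0.43 vs {0.20, 0.15, 0.50, 0.48} → fail.
Res (methods 1·2): 0.66 vs {0.18, 0.12, 0.47, 0.44} → pass.
Res (methods 1·3): 0.49 vs {0.15, 0.08, 0.39, 0.28} → pass.
Res (methods 2·3): 0.55 vs {0.15, 0.20, 0.45, 0.38} → pass.
Ext (methods 1·2): 0.61 vs {0.55, 0.46, 0.44, 0.47} → pass.
Ext (methods 1·3): 0.51 vs {0.37, 0.36, 0.28, 0.39} → pass.
Ext (methods 2·3): 0.65 vs {0.48, 0.50, 0.38, 0.45} → pass.
3 of 9 fail.

3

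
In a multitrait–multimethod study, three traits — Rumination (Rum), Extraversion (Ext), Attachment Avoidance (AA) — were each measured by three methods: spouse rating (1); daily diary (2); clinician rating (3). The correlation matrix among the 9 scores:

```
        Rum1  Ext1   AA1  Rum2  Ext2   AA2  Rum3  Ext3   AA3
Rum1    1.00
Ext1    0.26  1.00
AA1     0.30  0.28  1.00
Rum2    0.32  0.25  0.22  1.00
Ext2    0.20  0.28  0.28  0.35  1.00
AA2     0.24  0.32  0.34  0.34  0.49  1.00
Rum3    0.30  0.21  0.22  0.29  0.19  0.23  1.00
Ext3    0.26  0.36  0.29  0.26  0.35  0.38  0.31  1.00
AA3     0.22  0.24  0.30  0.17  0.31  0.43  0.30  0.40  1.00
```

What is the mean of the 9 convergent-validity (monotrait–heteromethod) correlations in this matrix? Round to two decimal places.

Convergent values: 0.32, 0.30, 0.29, 0.28, 0.36, 0.35, 0.34, 0.30, 0.43; mean = 2.97/9 = 0.33.

0.33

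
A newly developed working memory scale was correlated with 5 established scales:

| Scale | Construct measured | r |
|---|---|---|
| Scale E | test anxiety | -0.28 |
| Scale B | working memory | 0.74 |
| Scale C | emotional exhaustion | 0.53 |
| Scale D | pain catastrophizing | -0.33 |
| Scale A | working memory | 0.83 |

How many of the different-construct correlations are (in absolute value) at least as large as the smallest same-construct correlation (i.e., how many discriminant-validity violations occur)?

0

Convergent (same construct = working memory): Scale B, Scale A.
Smallest convergent = 0.74. Discriminant |r|: 0.28, 0.53, 0.33; count ≥ 0.74 → 0.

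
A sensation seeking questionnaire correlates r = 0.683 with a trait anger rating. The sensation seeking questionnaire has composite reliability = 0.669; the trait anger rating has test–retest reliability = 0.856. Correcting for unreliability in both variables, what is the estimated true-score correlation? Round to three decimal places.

r_true = r_obs / √(r_xx · r_yy) = 0.683 / √(0.669 × 0.856) = 0.683 / √0.572664 = 0.683 / 0.7567 ≈ 0.903.

0.903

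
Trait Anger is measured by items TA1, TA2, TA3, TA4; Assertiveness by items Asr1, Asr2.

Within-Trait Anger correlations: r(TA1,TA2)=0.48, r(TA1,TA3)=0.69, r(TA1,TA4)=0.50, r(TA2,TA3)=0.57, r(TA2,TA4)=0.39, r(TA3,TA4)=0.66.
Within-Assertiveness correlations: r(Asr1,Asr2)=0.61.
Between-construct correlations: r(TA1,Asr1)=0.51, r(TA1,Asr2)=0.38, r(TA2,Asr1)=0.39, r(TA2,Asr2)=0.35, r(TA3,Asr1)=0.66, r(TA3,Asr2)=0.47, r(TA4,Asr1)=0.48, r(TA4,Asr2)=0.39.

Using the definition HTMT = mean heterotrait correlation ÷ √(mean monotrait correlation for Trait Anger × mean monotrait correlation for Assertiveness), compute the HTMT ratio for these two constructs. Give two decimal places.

0.78

Mean between = 3.63/8 = 0.4538.
Mean within-TA = 3.29/6 = 0.5483; mean within-Asr = 0.61/1 = 0.6100.
Geometric mean = √(0.5483 × 0.6100) = 0.5783.
HTMT = 0.4538 / 0.5783 = 0.78.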